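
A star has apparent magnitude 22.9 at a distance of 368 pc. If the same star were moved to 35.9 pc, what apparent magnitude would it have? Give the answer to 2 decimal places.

m ≈ 17.85

Flux ∝ 1/d², so Δm = 5 log₁₀(d₂/d₁) = 5 log₁₀(35.9/368) = -5.054
m₂ = m₁ + Δm = 22.9 + (-5.054) = 17.846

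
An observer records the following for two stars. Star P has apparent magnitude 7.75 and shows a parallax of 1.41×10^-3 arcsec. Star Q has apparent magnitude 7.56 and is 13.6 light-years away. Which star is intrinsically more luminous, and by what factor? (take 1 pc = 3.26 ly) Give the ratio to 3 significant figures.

Star P: d = 1/p = 1/1.41×10^-3″ = 709.2 pc
Star P: M = m − 5 log₁₀ d + 5 = 7.75 − 5·2.8508 + 5 = -1.504
Star Q: d = 13.6 ly / 3.26 = 4.172 pc
Star Q: M = m − 5 log₁₀ d + 5 = 7.56 − 5·0.6203 + 5 = 9.458
ΔM = M_P − M_Q = -1.504 − (9.458) = -10.962; smaller M is more luminous → Star P.
L ratio = 10^(0.4 |ΔM|) = 10^4.385 = 24260

Star P is more luminous, by a factor of 24300.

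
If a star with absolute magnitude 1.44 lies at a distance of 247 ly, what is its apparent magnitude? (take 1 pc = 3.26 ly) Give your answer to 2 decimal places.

m ≈ 5.84

d = 247 ly / 3.26 = 75.77 pc
m = M + 5 log₁₀ d − 5 = 1.44 + 5·1.8795 − 5 = 5.837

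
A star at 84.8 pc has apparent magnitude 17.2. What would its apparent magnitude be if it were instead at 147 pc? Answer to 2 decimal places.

m ≈ 18.39

Flux ∝ 1/d², so Δm = 5 log₁₀(d₂/d₁) = 5 log₁₀(147/84.8) = 1.195
m₂ = m₁ + Δm = 17.2 + (1.195) = 18.395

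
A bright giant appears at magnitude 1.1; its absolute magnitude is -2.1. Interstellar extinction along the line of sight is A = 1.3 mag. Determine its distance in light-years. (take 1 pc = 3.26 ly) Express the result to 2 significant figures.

d ≈ 78 ly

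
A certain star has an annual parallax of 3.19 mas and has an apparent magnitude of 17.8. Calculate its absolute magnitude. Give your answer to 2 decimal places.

M ≈ 10.32

p = 3.19 mas = 3.19×10^-3″ → d = 1/p = 313.5 pc
5 log₁₀(d/10 pc) = 5 log₁₀(313.5) − 5 = 7.481
M = m − 5 log₁₀(d/10) = 17.8 − 7.481 = 10.319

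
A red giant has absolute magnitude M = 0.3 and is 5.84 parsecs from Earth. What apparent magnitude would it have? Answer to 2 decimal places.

m = M + 5 log₁₀ d − 5 = 0.3 + 5·0.7664 − 5 = -0.868

m ≈ -0.87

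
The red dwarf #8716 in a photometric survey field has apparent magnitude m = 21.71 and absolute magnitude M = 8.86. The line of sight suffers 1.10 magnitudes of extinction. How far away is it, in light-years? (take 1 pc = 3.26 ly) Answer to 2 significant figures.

d ≈ 7300 ly

m − M = 5 log₁₀(d/10 pc) + A  ⇒  21.71 − (8.86) − 1.10 = 5 log₁₀(d/10)
11.750 = 5 log₁₀(d/10)
log₁₀ d = (m − M − A)/5 + 1 = 3.3500
d = 10^3.3500 = 2239 pc
= 7298 ly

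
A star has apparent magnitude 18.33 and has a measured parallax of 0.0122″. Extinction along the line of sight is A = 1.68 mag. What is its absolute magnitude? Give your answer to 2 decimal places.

d = 1/p = 1/0.0122″ = 81.97 pc
5 log₁₀(d/10 pc) = 5 log₁₀(81.97) − 5 = 4.568
M = m − 5 log₁₀(d/10) − A = 18.33 − 4.568 − 1.68 = 12.082

M ≈ 12.08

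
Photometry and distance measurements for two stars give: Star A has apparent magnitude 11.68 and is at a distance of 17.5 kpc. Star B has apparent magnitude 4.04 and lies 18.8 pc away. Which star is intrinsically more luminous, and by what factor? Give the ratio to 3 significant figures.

Star A: d = 17.5 kpc = 17500 pc
Star A: M = m − 5 log₁₀ d + 5 = 11.68 − 5·4.2430 + 5 = -4.535
Star B: M = m − 5 log₁₀ d + 5 = 4.04 − 5·1.2742 + 5 = 2.669
ΔM = M_A − M_B = -4.535 − (2.669) = -7.204; smaller M is more luminous → Star A.
L ratio = 10^(0.4 |ΔM|) = 10^2.882 = 761.7

Star A is more luminous, by a factor of 762.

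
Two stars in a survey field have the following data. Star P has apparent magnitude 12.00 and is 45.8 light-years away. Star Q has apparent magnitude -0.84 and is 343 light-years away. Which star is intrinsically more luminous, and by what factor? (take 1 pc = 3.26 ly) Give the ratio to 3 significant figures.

Star Q is more luminous, by a factor of 7.67×10^6.

Star P: d = 45.8 ly / 3.26 = 14.05 pc
Star P: M = m − 5 log₁₀ d + 5 = 12.00 − 5·1.1476 + 5 = 11.262
Star Q: d = 343 ly / 3.26 = 105.2 pc
Star Q: M = m − 5 log₁₀ d + 5 = -0.84 − 5·2.0221 + 5 = -5.950
ΔM = M_P − M_Q = 11.262 − (-5.950) = 17.212; smaller M is more luminous → Star Q.
L ratio = 10^(0.4 |ΔM|) = 10^6.885 = 7.671×10^6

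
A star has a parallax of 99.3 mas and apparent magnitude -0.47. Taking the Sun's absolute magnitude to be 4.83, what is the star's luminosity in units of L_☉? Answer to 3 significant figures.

d = 1/p = 1000/99.3 mas = 10.07 pc
M = m − 5 log₁₀ d + 5 = -0.47 − 5·1.0031 + 5 = -0.485
M − M_☉ = -0.485 − 4.83 = -5.315
L/L_☉ = 10^(−0.4 × -5.315) = 133.7

L/L_☉ ≈ 134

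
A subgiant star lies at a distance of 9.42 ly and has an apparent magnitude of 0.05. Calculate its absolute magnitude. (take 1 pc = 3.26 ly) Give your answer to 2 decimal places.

M ≈ 2.75

d = 9.42 ly / 3.26 = 2.890 pc
5 log₁₀(d/10 pc) = 5 log₁₀(2.890) − 5 = -2.696
M = m − 5 log₁₀(d/10) = 0.05 + 2.696 = 2.746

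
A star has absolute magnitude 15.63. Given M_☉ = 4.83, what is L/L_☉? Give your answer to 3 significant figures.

M − M_☉ = 15.63 − 4.83 = 10.800
L/L_☉ = 10^(−0.4 (M − M_☉)) = 10^-4.320 = 4.786×10^-5

L/L_☉ ≈ 4.79×10^-5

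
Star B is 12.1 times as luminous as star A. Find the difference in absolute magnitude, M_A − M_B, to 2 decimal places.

Pogson: ΔM = −2.5 log₁₀(ratio) = −2.5 log₁₀(12.1) = −2.5 × 1.0828 = -2.707
Star B is brighter so has the smaller magnitude: M_A − M_B is positive.

M_A − M_B ≈ 2.71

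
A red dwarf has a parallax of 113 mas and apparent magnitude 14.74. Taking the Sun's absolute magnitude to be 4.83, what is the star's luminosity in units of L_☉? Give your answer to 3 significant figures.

L/L_☉ ≈ 8.51×10^-5

d = 1/p = 1000/113 mas = 8.850 pc
M = m − 5 log₁₀ d + 5 = 14.74 − 5·0.9469 + 5 = 15.005
M − M_☉ = 15.005 − 4.83 = 10.175
L/L_☉ = 10^(−0.4 × 10.175) = 8.508×10^-5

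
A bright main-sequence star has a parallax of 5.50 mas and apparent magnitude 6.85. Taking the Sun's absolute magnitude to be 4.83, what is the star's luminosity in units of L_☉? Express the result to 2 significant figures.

d = 1/p = 1000/5.50 mas = 181.8 pc
M = m − 5 log₁₀ d + 5 = 6.85 − 5·2.2596 + 5 = 0.552
M − M_☉ = 0.552 − 4.83 = -4.278
L/L_☉ = 10^(−0.4 × -4.278) = 51.44

L/L_☉ ≈ 51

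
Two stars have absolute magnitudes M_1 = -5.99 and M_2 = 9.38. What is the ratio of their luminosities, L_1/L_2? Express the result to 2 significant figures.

L_1/L_2 ≈ 1.4×10^6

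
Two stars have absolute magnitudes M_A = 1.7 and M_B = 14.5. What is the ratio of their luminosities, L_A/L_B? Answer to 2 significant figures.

L_A/L_B ≈ 130000

ΔM = M_A − M_B = -12.8
L_A/L_B = 10^(−0.4 ΔM) = 10^5.120 = 131800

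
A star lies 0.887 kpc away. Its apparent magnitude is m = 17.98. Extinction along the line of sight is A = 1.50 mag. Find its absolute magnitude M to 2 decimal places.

M ≈ 6.74

d = 0.887 kpc = 887.0 pc
5 log₁₀(d/10 pc) = 5 log₁₀(887.0) − 5 = 9.740
M = m − 5 log₁₀(d/10) − A = 17.98 − 9.740 − 1.50 = 6.740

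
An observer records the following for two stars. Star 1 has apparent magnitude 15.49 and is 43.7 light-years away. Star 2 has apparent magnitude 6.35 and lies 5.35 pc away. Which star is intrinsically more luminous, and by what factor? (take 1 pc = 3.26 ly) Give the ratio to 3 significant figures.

Star 1: d = 43.7 ly / 3.26 = 13.40 pc
Star 1: M = m − 5 log₁₀ d + 5 = 15.49 − 5·1.1273 + 5 = 14.854
Star 2: M = m − 5 log₁₀ d + 5 = 6.35 − 5·0.7284 + 5 = 7.708
ΔM = M_1 − M_2 = 14.854 − (7.708) = 7.145; smaller M is more luminous → Star 2.
L ratio = 10^(0.4 |ΔM|) = 10^2.858 = 721.4

Star 2 is more luminous, by a factor of 721.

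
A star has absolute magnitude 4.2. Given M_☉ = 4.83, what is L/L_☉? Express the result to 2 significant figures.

M − M_☉ = 4.2 − 4.83 = -0.630
L/L_☉ = 10^(−0.4 (M − M_☉)) = 10^0.252 = 1.786

L/L_☉ ≈ 1.8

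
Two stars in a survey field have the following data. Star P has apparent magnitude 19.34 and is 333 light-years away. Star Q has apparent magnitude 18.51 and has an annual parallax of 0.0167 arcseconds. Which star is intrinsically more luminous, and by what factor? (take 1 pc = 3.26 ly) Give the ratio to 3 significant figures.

Star P: d = 333 ly / 3.26 = 102.1 pc
Star P: M = m − 5 log₁₀ d + 5 = 19.34 − 5·2.0092 + 5 = 14.294
Star Q: d = 1/p = 1/0.0167″ = 59.88 pc
Star Q: M = m − 5 log₁₀ d + 5 = 18.51 − 5·1.7773 + 5 = 14.624
ΔM = M_P − M_Q = 14.294 − (14.624) = -0.330; smaller M is more luminous → Star P.
L ratio = 10^(0.4 |ΔM|) = 10^0.132 = 1.355

Star P is more luminous, by a factor of 1.35.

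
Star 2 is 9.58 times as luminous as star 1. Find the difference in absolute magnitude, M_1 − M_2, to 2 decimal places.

Pogson: ΔM = −2.5 log₁₀(ratio) = −2.5 log₁₀(9.58) = −2.5 × 0.9814 = -2.453
Star 2 is brighter so has the smaller magnitude: M_1 − M_2 is positive.

M_1 − M_2 ≈ 2.45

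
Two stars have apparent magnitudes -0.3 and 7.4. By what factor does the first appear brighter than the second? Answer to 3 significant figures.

1200

Δm = -0.3 − (7.4) = -7.7
Flux ratio = 10^(−0.4 Δm) = 10^(−0.4 × -7.7) = 10^3.080 = 1202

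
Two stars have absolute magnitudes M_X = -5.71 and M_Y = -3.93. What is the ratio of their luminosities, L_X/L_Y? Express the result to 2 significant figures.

ΔM = M_X − M_Y = -1.78
L_X/L_Y = 10^(−0.4 ΔM) = 10^0.712 = 5.152

L_X/L_Y ≈ 5.2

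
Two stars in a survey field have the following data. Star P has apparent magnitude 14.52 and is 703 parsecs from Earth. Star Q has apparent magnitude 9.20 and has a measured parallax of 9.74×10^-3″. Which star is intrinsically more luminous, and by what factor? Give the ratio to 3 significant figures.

Star Q is more luminous, by a factor of 2.86.

Star P: M = m − 5 log₁₀ d + 5 = 14.52 − 5·2.8470 + 5 = 5.285
Star Q: d = 1/p = 1/9.74×10^-3″ = 102.7 pc
Star Q: M = m − 5 log₁₀ d + 5 = 9.20 − 5·2.0114 + 5 = 4.143
ΔM = M_P − M_Q = 5.285 − (4.143) = 1.142; smaller M is more luminous → Star Q.
L ratio = 10^(0.4 |ΔM|) = 10^0.457 = 2.864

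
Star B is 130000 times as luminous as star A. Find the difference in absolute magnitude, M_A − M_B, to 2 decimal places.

M_A − M_B ≈ 12.78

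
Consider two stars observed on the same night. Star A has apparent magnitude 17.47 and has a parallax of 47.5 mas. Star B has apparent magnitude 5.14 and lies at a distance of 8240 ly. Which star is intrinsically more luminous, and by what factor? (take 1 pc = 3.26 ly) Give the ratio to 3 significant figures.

Star A: p = 47.5 mas = 0.0475″ → d = 1/p = 21.05 pc
Star A: M = m − 5 log₁₀ d + 5 = 17.47 − 5·1.3233 + 5 = 15.853
Star B: d = 8240 ly / 3.26 = 2528 pc
Star B: M = m − 5 log₁₀ d + 5 = 5.14 − 5·3.4027 + 5 = -6.874
ΔM = M_A − M_B = 15.853 − (-6.874) = 22.727; smaller M is more luminous → Star B.
L ratio = 10^(0.4 |ΔM|) = 10^9.091 = 1.233×10^9

Star B is more luminous, by a factor of 1.23×10^9.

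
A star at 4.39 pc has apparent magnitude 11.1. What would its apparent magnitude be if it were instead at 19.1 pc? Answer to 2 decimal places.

m ≈ 14.29

Flux ∝ 1/d², so Δm = 5 log₁₀(d₂/d₁) = 5 log₁₀(19.1/4.39) = 3.193
m₂ = m₁ + Δm = 11.1 + (3.193) = 14.293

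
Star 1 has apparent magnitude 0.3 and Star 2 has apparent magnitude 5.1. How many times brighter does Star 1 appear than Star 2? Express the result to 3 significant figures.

Magnitude difference = -4.8
Flux ratio = 10^(−0.4 Δm) = 10^(−0.4 × -4.8) = 10^1.920 = 83.18

83.2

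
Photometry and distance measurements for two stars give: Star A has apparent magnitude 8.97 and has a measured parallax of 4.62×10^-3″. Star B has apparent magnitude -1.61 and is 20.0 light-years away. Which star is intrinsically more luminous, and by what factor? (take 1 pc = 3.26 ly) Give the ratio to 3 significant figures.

Star A: d = 1/p = 1/4.62×10^-3″ = 216.5 pc
Star A: M = m − 5 log₁₀ d + 5 = 8.97 − 5·2.3354 + 5 = 2.293
Star B: d = 20.0 ly / 3.26 = 6.135 pc
Star B: M = m − 5 log₁₀ d + 5 = -1.61 − 5·0.7878 + 5 = -0.549
ΔM = M_A − M_B = 2.293 − (-0.549) = 2.842; smaller M is more luminous → Star B.
L ratio = 10^(0.4 |ΔM|) = 10^1.137 = 13.71

Star B is more luminous, by a factor of 13.7.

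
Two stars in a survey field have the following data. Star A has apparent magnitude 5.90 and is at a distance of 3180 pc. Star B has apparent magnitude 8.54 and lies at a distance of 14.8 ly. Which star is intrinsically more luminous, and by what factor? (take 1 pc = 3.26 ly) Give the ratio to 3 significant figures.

Star A is more luminous, by a factor of 5.58×10^6.

Star A: M = m − 5 log₁₀ d + 5 = 5.90 − 5·3.5024 + 5 = -6.612
Star B: d = 14.8 ly / 3.26 = 4.540 pc
Star B: M = m − 5 log₁₀ d + 5 = 8.54 − 5·0.6570 + 5 = 10.255
ΔM = M_A − M_B = -6.612 − (10.255) = -16.867; smaller M is more luminous → Star A.
L ratio = 10^(0.4 |ΔM|) = 10^6.747 = 5.582×10^6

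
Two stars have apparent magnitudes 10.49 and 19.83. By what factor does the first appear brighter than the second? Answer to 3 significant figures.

5450

Magnitude difference = -9.34
Flux ratio = 10^(−0.4 Δm) = 10^(−0.4 × -9.34) = 10^3.736 = 5445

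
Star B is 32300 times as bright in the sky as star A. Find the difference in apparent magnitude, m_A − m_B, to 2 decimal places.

m_A − m_B ≈ 11.27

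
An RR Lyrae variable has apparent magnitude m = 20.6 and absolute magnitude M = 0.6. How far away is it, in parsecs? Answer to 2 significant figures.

μ = m − M = 20.000
m − M = 5 log₁₀ d − 5
log₁₀ d = (m − M)/5 + 1 = 5.0000
d = 10^5.0000 = 100000 pc

d ≈ 100000 pc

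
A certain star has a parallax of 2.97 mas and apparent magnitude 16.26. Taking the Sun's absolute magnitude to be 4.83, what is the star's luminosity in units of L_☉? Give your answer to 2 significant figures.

L/L_☉ ≈ 0.030

d = 1/p = 1000/2.97 mas = 336.7 pc
M = m − 5 log₁₀ d + 5 = 16.26 − 5·2.5272 + 5 = 8.624
M − M_☉ = 8.624 − 4.83 = 3.794
L/L_☉ = 10^(−0.4 × 3.794) = 0.03037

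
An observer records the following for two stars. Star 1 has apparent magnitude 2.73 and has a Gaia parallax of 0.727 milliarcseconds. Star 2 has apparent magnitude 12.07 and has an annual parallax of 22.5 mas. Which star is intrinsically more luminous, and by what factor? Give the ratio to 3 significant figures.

Star 1: p = 0.727 mas = 7.27×10^-4″ → d = 1/p = 1376 pc
Star 1: M = m − 5 log₁₀ d + 5 = 2.73 − 5·3.1385 + 5 = -7.962
Star 2: p = 22.5 mas = 0.0225″ → d = 1/p = 44.44 pc
Star 2: M = m − 5 log₁₀ d + 5 = 12.07 − 5·1.6478 + 5 = 8.831
ΔM = M_1 − M_2 = -7.962 − (8.831) = -16.793; smaller M is more luminous → Star 1.
L ratio = 10^(0.4 |ΔM|) = 10^6.717 = 5.216×10^6

Star 1 is more luminous, by a factor of 5.22×10^6.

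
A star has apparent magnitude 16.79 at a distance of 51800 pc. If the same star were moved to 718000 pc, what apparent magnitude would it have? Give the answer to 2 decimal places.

Flux ∝ 1/d², so Δm = 5 log₁₀(d₂/d₁) = 5 log₁₀(718000/51800) = 5.709
m₂ = m₁ + Δm = 16.79 + (5.709) = 22.499

m ≈ 22.50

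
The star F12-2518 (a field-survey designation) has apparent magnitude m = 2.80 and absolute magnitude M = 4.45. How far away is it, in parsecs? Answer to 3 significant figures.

d ≈ 4.68 pc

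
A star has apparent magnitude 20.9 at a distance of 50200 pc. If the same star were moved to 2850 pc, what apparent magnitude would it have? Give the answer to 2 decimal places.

Flux ∝ 1/d², so Δm = 5 log₁₀(d₂/d₁) = 5 log₁₀(2850/50200) = -6.229
m₂ = m₁ + Δm = 20.9 + (-6.229) = 14.671

m ≈ 14.67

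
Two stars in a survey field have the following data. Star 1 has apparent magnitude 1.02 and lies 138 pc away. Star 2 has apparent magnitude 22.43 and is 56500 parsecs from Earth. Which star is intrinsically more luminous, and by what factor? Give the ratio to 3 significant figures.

Star 1: M = m − 5 log₁₀ d + 5 = 1.02 − 5·2.1399 + 5 = -4.679
Star 2: M = m − 5 log₁₀ d + 5 = 22.43 − 5·4.7520 + 5 = 3.670
ΔM = M_1 − M_2 = -4.679 − (3.670) = -8.349; smaller M is more luminous → Star 1.
L ratio = 10^(0.4 |ΔM|) = 10^3.340 = 2186

Star 1 is more luminous, by a factor of 2190.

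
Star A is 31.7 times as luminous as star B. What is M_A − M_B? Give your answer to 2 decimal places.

M_A − M_B ≈ -3.75

Pogson: ΔM = −2.5 log₁₀(ratio) = −2.5 log₁₀(31.7) = −2.5 × 1.5011 = -3.753
Star A is brighter, so it has the smaller magnitude: the difference is negative.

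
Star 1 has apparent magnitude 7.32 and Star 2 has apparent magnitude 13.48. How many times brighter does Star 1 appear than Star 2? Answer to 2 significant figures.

Δm = 7.32 − (13.48) = -6.16
Flux ratio = 10^(−0.4 Δm) = 10^(−0.4 × -6.16) = 10^2.464 = 291.1

290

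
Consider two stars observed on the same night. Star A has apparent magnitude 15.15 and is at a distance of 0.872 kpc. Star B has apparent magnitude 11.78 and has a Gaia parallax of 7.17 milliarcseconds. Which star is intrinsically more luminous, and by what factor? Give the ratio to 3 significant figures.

Star A is more luminous, by a factor of 1.75.

Star A: d = 0.872 kpc = 872.0 pc
Star A: M = m − 5 log₁₀ d + 5 = 15.15 − 5·2.9405 + 5 = 5.447
Star B: p = 7.17 mas = 7.17×10^-3″ → d = 1/p = 139.5 pc
Star B: M = m − 5 log₁₀ d + 5 = 11.78 − 5·2.1445 + 5 = 6.058
ΔM = M_A − M_B = 5.447 − (6.058) = -0.610; smaller M is more luminous → Star A.
L ratio = 10^(0.4 |ΔM|) = 10^0.244 = 1.754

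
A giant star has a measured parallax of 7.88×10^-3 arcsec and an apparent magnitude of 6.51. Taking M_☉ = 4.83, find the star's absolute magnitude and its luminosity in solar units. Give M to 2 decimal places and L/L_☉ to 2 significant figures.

d = 1/p = 1/7.88×10^-3″ = 126.9 pc
M = m − 5 log₁₀ d + 5 = 6.51 − 5·2.1035 + 5 = 0.993
M − M_☉ = 0.993 − 4.83 = -3.837
L/L_☉ = 10^(−0.4 × -3.837) = 34.27

M ≈ 0.99; L/L_☉ ≈ 34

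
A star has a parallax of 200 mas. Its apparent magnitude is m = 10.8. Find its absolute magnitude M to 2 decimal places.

p = 200 mas = 0.200″ → d = 1/p = 5.000 pc
5 log₁₀(d/10 pc) = 5 log₁₀(5.000) − 5 = -1.505
M = m − 5 log₁₀(d/10) = 10.8 + 1.505 = 12.305

M ≈ 12.31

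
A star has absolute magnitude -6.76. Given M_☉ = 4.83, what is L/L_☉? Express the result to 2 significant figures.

L/L_☉ ≈ 43000

M − M_☉ = -6.76 − 4.83 = -11.590
L/L_☉ = 10^(−0.4 (M − M_☉)) = 10^4.636 = 43250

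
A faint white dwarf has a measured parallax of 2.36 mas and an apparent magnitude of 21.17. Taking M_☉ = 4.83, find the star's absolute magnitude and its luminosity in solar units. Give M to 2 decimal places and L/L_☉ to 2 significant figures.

M ≈ 13.03; L/L_☉ ≈ 5.2×10^-4

d = 1/p = 1000/2.36 mas = 423.7 pc
M = m − 5 log₁₀ d + 5 = 21.17 − 5·2.6271 + 5 = 13.035
M − M_☉ = 13.035 − 4.83 = 8.205
L/L_☉ = 10^(−0.4 × 8.205) = 5.226×10^-4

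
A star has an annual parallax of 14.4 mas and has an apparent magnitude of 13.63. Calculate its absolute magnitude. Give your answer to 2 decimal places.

p = 14.4 mas = 0.0144″ → d = 1/p = 69.44 pc
5 log₁₀(d/10 pc) = 5 log₁₀(69.44) − 5 = 4.208
M = m − 5 log₁₀(d/10) = 13.63 − 4.208 = 9.422

M ≈ 9.42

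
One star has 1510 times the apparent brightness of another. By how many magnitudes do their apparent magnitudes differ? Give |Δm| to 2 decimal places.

Pogson: Δm = −2.5 log₁₀(ratio) = −2.5 log₁₀(1510) = −2.5 × 3.1790 = -7.947

|Δm| ≈ 7.95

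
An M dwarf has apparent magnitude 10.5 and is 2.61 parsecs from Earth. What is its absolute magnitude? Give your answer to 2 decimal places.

5 log₁₀(d/10 pc) = 5 log₁₀(2.610) − 5 = -2.917
M = m − 5 log₁₀(d/10) = 10.5 + 2.917 = 13.417

M ≈ 13.42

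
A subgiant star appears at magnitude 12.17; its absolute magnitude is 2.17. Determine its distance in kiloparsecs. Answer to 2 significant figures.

d ≈ 1.0 kpc

Distance modulus: m − M = 12.17 − (2.17) = 10.000
m − M = 5 log₁₀ d − 5
log₁₀ d = (m − M)/5 + 1 = 3.0000
d = 10^3.0000 = 1000 pc
= 1.000 kpc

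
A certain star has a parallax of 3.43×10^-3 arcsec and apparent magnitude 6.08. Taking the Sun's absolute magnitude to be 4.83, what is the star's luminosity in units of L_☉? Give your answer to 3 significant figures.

d = 1/p = 1/3.43×10^-3″ = 291.5 pc
M = m − 5 log₁₀ d + 5 = 6.08 − 5·2.4647 + 5 = -1.244
M − M_☉ = -1.244 − 4.83 = -6.074
L/L_☉ = 10^(−0.4 × -6.074) = 268.8

L/L_☉ ≈ 269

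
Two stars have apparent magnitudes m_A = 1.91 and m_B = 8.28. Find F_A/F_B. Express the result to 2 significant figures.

F_A/F_B ≈ 350

Δm = 1.91 − (8.28) = -6.37
Flux ratio = 10^(−0.4 Δm) = 10^(−0.4 × -6.37) = 10^2.548 = 353.2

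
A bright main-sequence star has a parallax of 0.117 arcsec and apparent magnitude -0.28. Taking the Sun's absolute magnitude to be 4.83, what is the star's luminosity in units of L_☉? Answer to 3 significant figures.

L/L_☉ ≈ 80.8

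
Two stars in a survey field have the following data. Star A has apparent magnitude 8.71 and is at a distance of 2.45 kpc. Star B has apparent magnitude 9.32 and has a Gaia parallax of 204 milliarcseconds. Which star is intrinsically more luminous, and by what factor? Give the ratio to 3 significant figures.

Star A is more luminous, by a factor of 438000.

Star A: d = 2.45 kpc = 2450 pc
Star A: M = m − 5 log₁₀ d + 5 = 8.71 − 5·3.3892 + 5 = -3.236
Star B: p = 204 mas = 0.204″ → d = 1/p = 4.902 pc
Star B: M = m − 5 log₁₀ d + 5 = 9.32 − 5·0.6904 + 5 = 10.868
ΔM = M_A − M_B = -3.236 − (10.868) = -14.104; smaller M is more luminous → Star A.
L ratio = 10^(0.4 |ΔM|) = 10^5.642 = 438100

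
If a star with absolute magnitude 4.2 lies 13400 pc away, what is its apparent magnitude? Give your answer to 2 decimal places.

m ≈ 19.84

m = M + 5 log₁₀ d − 5 = 4.2 + 5·4.1271 − 5 = 19.836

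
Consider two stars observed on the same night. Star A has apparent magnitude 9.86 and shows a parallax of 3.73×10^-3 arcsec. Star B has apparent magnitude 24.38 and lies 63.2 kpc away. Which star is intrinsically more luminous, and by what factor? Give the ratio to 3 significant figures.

Star A: d = 1/p = 1/3.73×10^-3″ = 268.1 pc
Star A: M = m − 5 log₁₀ d + 5 = 9.86 − 5·2.4283 + 5 = 2.719
Star B: d = 63.2 kpc = 63200 pc
Star B: M = m − 5 log₁₀ d + 5 = 24.38 − 5·4.8007 + 5 = 5.376
ΔM = M_A − M_B = 2.719 − (5.376) = -2.658; smaller M is more luminous → Star A.
L ratio = 10^(0.4 |ΔM|) = 10^1.063 = 11.57

Star A is more luminous, by a factor of 11.6.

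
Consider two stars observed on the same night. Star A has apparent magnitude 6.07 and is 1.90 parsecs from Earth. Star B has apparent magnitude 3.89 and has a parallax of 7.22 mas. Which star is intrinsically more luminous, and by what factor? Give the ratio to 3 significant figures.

Star A: M = m − 5 log₁₀ d + 5 = 6.07 − 5·0.2788 + 5 = 9.676
Star B: p = 7.22 mas = 7.22×10^-3″ → d = 1/p = 138.5 pc
Star B: M = m − 5 log₁₀ d + 5 = 3.89 − 5·2.1415 + 5 = -1.817
ΔM = M_A − M_B = 9.676 − (-1.817) = 11.494; smaller M is more luminous → Star B.
L ratio = 10^(0.4 |ΔM|) = 10^4.597 = 39570

Star B is more luminous, by a factor of 39600.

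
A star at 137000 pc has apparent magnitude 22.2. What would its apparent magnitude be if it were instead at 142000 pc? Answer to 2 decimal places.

Flux ∝ 1/d², so Δm = 5 log₁₀(d₂/d₁) = 5 log₁₀(142000/137000) = 0.078
m₂ = m₁ + Δm = 22.2 + (0.078) = 22.278

m ≈ 22.28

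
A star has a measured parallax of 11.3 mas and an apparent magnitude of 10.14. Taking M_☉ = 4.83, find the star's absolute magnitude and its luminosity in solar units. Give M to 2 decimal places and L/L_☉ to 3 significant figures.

M ≈ 5.41; L/L_☉ ≈ 0.589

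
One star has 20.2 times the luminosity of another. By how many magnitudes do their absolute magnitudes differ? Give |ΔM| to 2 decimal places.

Pogson: ΔM = −2.5 log₁₀(ratio) = −2.5 log₁₀(20.2) = −2.5 × 1.3054 = -3.263

|ΔM| ≈ 3.26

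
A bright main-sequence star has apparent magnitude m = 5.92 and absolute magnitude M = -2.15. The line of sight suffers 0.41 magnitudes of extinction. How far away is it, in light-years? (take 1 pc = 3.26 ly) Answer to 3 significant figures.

d ≈ 1110 ly

m − M = 5 log₁₀(d/10 pc) + A  ⇒  5.92 − (-2.15) − 0.41 = 5 log₁₀(d/10)
7.660 = 5 log₁₀(d/10)
log₁₀ d = (m − M − A)/5 + 1 = 2.5320
d = 10^2.5320 = 340.4 pc
= 1110 ly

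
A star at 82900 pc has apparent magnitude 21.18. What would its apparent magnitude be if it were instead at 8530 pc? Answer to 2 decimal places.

Flux ∝ 1/d², so Δm = 5 log₁₀(d₂/d₁) = 5 log₁₀(8530/82900) = -4.938
m₂ = m₁ + Δm = 21.18 + (-4.938) = 16.242

m ≈ 16.24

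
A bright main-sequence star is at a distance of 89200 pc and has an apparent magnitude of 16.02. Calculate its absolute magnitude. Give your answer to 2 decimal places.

5 log₁₀(d/10 pc) = 5 log₁₀(89200) − 5 = 19.752
M = m − 5 log₁₀(d/10) = 16.02 − 19.752 = -3.732

M ≈ -3.73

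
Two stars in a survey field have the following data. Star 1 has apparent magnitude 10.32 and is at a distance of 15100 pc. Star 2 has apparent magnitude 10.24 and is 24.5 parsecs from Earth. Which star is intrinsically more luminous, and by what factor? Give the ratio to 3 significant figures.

Star 1 is more luminous, by a factor of 353000.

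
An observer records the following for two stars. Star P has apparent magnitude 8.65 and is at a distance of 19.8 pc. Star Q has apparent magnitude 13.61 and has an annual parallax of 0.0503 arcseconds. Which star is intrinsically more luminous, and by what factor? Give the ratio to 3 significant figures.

Star P is more luminous, by a factor of 95.6.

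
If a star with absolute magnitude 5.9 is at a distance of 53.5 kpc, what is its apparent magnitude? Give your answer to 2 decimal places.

m ≈ 24.54

d = 53.5 kpc = 53500 pc
m = M + 5 log₁₀ d − 5 = 5.9 + 5·4.7284 − 5 = 24.542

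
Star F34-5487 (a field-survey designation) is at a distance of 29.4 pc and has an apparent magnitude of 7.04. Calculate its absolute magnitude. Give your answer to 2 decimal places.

5 log₁₀(d/10 pc) = 5 log₁₀(29.40) − 5 = 2.342
M = m − 5 log₁₀(d/10) = 7.04 − 2.342 = 4.698

M ≈ 4.70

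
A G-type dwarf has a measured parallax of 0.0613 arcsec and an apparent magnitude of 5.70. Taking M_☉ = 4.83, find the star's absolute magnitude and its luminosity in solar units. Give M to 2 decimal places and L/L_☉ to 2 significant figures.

M ≈ 4.64; L/L_☉ ≈ 1.2

d = 1/p = 1/0.0613″ = 16.31 pc
M = m − 5 log₁₀ d + 5 = 5.70 − 5·1.2125 + 5 = 4.637
M − M_☉ = 4.637 − 4.83 = -0.193
L/L_☉ = 10^(−0.4 × -0.193) = 1.194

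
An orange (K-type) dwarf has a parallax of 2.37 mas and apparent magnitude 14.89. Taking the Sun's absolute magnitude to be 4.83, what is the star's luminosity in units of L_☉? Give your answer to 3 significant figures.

d = 1/p = 1000/2.37 mas = 421.9 pc
M = m − 5 log₁₀ d + 5 = 14.89 − 5·2.6253 + 5 = 6.764
M − M_☉ = 6.764 − 4.83 = 1.934
L/L_☉ = 10^(−0.4 × 1.934) = 0.1685

L/L_☉ ≈ 0.168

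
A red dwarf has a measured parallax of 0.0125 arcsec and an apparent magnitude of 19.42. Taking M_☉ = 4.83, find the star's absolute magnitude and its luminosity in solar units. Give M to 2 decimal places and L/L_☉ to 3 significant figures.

M ≈ 14.90; L/L_☉ ≈ 9.34×10^-5

d = 1/p = 1/0.0125″ = 80.00 pc
M = m − 5 log₁₀ d + 5 = 19.42 − 5·1.9031 + 5 = 14.905
M − M_☉ = 14.905 − 4.83 = 10.075
L/L_☉ = 10^(−0.4 × 10.075) = 9.336×10^-5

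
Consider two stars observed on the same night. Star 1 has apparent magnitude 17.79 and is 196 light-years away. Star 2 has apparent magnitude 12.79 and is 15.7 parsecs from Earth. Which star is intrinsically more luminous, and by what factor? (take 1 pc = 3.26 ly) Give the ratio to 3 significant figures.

Star 2 is more luminous, by a factor of 6.82.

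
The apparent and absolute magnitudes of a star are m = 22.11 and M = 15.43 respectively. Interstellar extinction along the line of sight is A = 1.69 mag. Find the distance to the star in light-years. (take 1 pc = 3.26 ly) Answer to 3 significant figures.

d ≈ 325 ly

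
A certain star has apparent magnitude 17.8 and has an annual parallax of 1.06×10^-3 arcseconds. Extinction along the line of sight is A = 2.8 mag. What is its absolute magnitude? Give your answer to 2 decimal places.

d = 1/p = 1/1.06×10^-3″ = 943.4 pc
5 log₁₀(d/10 pc) = 5 log₁₀(943.4) − 5 = 9.873
M = m − 5 log₁₀(d/10) − A = 17.8 − 9.873 − 2.8 = 5.127

M ≈ 5.13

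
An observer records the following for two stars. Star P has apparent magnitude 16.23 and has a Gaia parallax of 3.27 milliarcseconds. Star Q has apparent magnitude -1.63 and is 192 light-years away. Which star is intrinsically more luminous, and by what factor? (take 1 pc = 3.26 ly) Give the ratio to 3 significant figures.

Star Q is more luminous, by a factor of 517000.

Star P: p = 3.27 mas = 3.27×10^-3″ → d = 1/p = 305.8 pc
Star P: M = m − 5 log₁₀ d + 5 = 16.23 − 5·2.4855 + 5 = 8.803
Star Q: d = 192 ly / 3.26 = 58.90 pc
Star Q: M = m − 5 log₁₀ d + 5 = -1.63 − 5·1.7701 + 5 = -5.480
ΔM = M_P − M_Q = 8.803 − (-5.480) = 14.283; smaller M is more luminous → Star Q.
L ratio = 10^(0.4 |ΔM|) = 10^5.713 = 516700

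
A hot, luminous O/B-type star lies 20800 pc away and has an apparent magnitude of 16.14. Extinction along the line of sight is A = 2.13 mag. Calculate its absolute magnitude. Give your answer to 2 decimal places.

M ≈ -2.58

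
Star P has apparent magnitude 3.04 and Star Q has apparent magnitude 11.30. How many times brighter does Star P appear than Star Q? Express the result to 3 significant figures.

Δm = 3.04 − (11.30) = -8.26
Flux ratio = 10^(−0.4 Δm) = 10^(−0.4 × -8.26) = 10^3.304 = 2014

2010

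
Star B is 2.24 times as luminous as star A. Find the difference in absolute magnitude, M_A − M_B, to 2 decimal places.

Pogson: ΔM = −2.5 log₁₀(ratio) = −2.5 log₁₀(2.24) = −2.5 × 0.3502 = -0.876
Star B is brighter so has the smaller magnitude: M_A − M_B is positive.

M_A − M_B ≈ 0.88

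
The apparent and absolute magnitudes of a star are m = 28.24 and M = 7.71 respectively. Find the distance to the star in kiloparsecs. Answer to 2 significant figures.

d ≈ 130 kpc

Distance modulus: m − M = 28.24 − (7.71) = 20.530
m − M = 5 log₁₀ d − 5
log₁₀ d = (m − M)/5 + 1 = 5.1060
d = 10^5.1060 = 127600 pc
= 127.6 kpc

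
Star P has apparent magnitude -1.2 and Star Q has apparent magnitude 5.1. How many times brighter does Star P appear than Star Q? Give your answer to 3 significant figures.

Δm = -1.2 − (5.1) = -6.3
Flux ratio = 10^(−0.4 Δm) = 10^(−0.4 × -6.3) = 10^2.520 = 331.1

331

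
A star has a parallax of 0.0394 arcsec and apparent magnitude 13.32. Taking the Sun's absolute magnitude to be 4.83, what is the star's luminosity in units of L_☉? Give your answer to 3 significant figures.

L/L_☉ ≈ 2.59×10^-3

d = 1/p = 1/0.0394″ = 25.38 pc
M = m − 5 log₁₀ d + 5 = 13.32 − 5·1.4045 + 5 = 11.297
M − M_☉ = 11.297 − 4.83 = 6.467
L/L_☉ = 10^(−0.4 × 6.467) = 2.588×10^-3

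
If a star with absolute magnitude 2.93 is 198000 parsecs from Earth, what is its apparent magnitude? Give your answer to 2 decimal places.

m ≈ 24.41

m = M + 5 log₁₀ d − 5 = 2.93 + 5·5.2967 − 5 = 24.413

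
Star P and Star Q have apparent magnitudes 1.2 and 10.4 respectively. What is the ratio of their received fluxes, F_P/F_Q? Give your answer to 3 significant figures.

F_P/F_Q ≈ 4790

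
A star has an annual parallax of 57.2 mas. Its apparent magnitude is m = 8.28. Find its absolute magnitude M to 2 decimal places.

M ≈ 7.07

p = 57.2 mas = 0.0572″ → d = 1/p = 17.48 pc
5 log₁₀(d/10 pc) = 5 log₁₀(17.48) − 5 = 1.213
M = m − 5 log₁₀(d/10) = 8.28 − 1.213 = 7.067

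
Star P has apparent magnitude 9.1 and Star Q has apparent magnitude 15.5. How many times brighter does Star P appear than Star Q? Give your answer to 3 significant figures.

Magnitude difference = -6.4
Flux ratio = 10^(−0.4 Δm) = 10^(−0.4 × -6.4) = 10^2.560 = 363.1

363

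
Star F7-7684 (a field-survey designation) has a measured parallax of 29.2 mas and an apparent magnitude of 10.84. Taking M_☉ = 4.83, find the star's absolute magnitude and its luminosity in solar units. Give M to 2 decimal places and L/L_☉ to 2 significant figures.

M ≈ 8.17; L/L_☉ ≈ 0.046

d = 1/p = 1000/29.2 mas = 34.25 pc
M = m − 5 log₁₀ d + 5 = 10.84 − 5·1.5346 + 5 = 8.167
M − M_☉ = 8.167 − 4.83 = 3.337
L/L_☉ = 10^(−0.4 × 3.337) = 0.04626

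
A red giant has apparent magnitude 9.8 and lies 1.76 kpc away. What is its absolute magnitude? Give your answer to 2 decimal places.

d = 1.76 kpc = 1760 pc
5 log₁₀(d/10 pc) = 5 log₁₀(1760) − 5 = 11.228
M = m − 5 log₁₀(d/10) = 9.8 − 11.228 = -1.428

M ≈ -1.43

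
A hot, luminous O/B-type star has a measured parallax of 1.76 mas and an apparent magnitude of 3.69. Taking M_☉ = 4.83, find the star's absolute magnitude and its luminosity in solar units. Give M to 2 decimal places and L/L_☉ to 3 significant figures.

d = 1/p = 1000/1.76 mas = 568.2 pc
M = m − 5 log₁₀ d + 5 = 3.69 − 5·2.7545 + 5 = -5.082
M − M_☉ = -5.082 − 4.83 = -9.912
L/L_☉ = 10^(−0.4 × -9.912) = 9225

M ≈ -5.08; L/L_☉ ≈ 9230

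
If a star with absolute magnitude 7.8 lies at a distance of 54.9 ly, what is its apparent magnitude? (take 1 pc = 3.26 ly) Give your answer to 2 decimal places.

m ≈ 8.93

d = 54.9 ly / 3.26 = 16.84 pc
m = M + 5 log₁₀ d − 5 = 7.8 + 5·1.2264 − 5 = 8.932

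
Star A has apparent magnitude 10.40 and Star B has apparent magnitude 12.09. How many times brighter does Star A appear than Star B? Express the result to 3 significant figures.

Δm = 10.40 − (12.09) = -1.69
Flux ratio = 10^(−0.4 Δm) = 10^(−0.4 × -1.69) = 10^0.676 = 4.742

4.74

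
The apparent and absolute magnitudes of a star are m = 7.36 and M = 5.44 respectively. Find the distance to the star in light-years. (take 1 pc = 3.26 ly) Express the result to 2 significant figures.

d ≈ 79 ly

μ = m − M = 1.920
m − M = 5 log₁₀ d − 5
log₁₀ d = (m − M)/5 + 1 = 1.3840
d = 10^1.3840 = 24.21 pc
= 78.93 ly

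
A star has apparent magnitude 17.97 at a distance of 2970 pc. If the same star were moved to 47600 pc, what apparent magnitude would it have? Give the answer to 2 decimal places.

m ≈ 23.99

Flux ∝ 1/d², so Δm = 5 log₁₀(d₂/d₁) = 5 log₁₀(47600/2970) = 6.024
m₂ = m₁ + Δm = 17.97 + (6.024) = 23.994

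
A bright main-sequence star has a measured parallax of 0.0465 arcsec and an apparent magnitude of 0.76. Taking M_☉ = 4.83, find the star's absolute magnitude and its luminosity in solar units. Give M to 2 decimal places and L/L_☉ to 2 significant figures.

d = 1/p = 1/0.0465″ = 21.51 pc
M = m − 5 log₁₀ d + 5 = 0.76 − 5·1.3325 + 5 = -0.903
M − M_☉ = -0.903 − 4.83 = -5.733
L/L_☉ = 10^(−0.4 × -5.733) = 196.4

M ≈ -0.90; L/L_☉ ≈ 200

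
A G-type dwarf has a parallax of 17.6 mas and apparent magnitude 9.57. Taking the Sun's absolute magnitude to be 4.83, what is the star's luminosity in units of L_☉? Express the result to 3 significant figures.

L/L_☉ ≈ 0.410

d = 1/p = 1000/17.6 mas = 56.82 pc
M = m − 5 log₁₀ d + 5 = 9.57 − 5·1.7545 + 5 = 5.798
M − M_☉ = 5.798 − 4.83 = 0.968
L/L_☉ = 10^(−0.4 × 0.968) = 0.4102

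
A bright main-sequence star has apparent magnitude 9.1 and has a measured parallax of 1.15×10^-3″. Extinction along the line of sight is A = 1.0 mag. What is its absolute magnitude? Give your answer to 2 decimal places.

M ≈ -1.60

d = 1/p = 1/1.15×10^-3″ = 869.6 pc
5 log₁₀(d/10 pc) = 5 log₁₀(869.6) − 5 = 9.697
M = m − 5 log₁₀(d/10) − A = 9.1 − 9.697 − 1.0 = -1.597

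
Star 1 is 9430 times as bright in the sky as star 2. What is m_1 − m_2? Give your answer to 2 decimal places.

m_1 − m_2 ≈ -9.94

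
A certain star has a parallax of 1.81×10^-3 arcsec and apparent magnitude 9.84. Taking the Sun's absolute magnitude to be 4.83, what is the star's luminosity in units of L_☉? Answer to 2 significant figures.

L/L_☉ ≈ 30

d = 1/p = 1/1.81×10^-3″ = 552.5 pc
M = m − 5 log₁₀ d + 5 = 9.84 − 5·2.7423 + 5 = 1.128
M − M_☉ = 1.128 − 4.83 = -3.702
L/L_☉ = 10^(−0.4 × -3.702) = 30.24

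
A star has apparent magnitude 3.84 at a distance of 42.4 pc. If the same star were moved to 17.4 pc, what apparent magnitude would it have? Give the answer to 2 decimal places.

m ≈ 1.91

Flux ∝ 1/d², so Δm = 5 log₁₀(d₂/d₁) = 5 log₁₀(17.4/42.4) = -1.934
m₂ = m₁ + Δm = 3.84 + (-1.934) = 1.906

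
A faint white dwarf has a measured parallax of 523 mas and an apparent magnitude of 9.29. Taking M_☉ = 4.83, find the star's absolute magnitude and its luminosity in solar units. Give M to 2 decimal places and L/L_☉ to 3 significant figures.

M ≈ 12.88; L/L_☉ ≈ 6.01×10^-4

d = 1/p = 1000/523 mas = 1.912 pc
M = m − 5 log₁₀ d + 5 = 9.29 − 5·0.2815 + 5 = 12.883
M − M_☉ = 12.883 − 4.83 = 8.053
L/L_☉ = 10^(−0.4 × 8.053) = 6.012×10^-4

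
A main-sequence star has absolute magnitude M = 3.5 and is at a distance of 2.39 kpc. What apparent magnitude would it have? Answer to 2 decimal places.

d = 2.39 kpc = 2390 pc
m = M + 5 log₁₀ d − 5 = 3.5 + 5·3.3784 − 5 = 15.392

m ≈ 15.39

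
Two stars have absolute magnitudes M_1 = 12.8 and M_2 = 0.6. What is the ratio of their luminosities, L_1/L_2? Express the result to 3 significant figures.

ΔM = M_1 − M_2 = 12.2
L_1/L_2 = 10^(−0.4 ΔM) = 10^-4.880 = 1.318×10^-5

L_1/L_2 ≈ 1.32×10^-5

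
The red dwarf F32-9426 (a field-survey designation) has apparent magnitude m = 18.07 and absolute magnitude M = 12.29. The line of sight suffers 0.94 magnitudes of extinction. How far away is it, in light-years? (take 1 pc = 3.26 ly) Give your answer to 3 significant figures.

m − M = 5 log₁₀(d/10 pc) + A  ⇒  18.07 − (12.29) − 0.94 = 5 log₁₀(d/10)
4.840 = 5 log₁₀(d/10)
log₁₀ d = (m − M − A)/5 + 1 = 1.9680
d = 10^1.9680 = 92.90 pc
= 302.8 ly

d ≈ 303 ly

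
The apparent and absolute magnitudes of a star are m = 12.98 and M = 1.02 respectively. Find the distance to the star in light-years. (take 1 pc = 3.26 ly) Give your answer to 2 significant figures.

d ≈ 8000 ly

Distance modulus: m − M = 12.98 − (1.02) = 11.960
m − M = 5 log₁₀ d − 5
log₁₀ d = (m − M)/5 + 1 = 3.3920
d = 10^3.3920 = 2466 pc
= 8039 ly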